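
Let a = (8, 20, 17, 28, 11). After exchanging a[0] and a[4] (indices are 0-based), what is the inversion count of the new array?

Positions 0 and 4 hold 8 and 11; after swapping, the array is [11, 20, 17, 28, 8].
Sweep left to right; for each value list the smaller values that follow it:
11: 1
20: 2
17: 1
28: 1
8: 0
Sum: 1 + 2 + 1 + 1 + 0 = 5

5 inversions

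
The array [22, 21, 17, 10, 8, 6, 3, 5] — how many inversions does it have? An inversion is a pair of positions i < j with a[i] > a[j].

Count, for each position, how many later elements it exceeds:
22 → 21, 17, 10, 8, 6, 3, 5 → 7
21 → 17, 10, 8, 6, 3, 5 → 6
17 → 10, 8, 6, 3, 5 → 5
10 → 8, 6, 3, 5 → 4
8 → 6, 3, 5 → 3
6 → 3, 5 → 2
3 → none → 0
5 → none → 0
Sum: 7 + 6 + 5 + 4 + 3 + 2 + 0 + 0 = 27

27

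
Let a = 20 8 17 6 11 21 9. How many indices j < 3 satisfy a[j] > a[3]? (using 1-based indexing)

1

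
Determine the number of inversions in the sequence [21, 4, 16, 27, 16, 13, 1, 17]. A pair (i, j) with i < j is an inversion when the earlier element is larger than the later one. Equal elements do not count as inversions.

Count, for each position, how many later elements it exceeds:
21 → 4, 16, 16, 13, 1, 17 → 6
4 → 1 → 1
16 → 13, 1 → 2
27 → 16, 13, 1, 17 → 4
16 → 13, 1 → 2
13 → 1 → 1
1 → none → 0
17 → none → 0
Sum: 6 + 1 + 2 + 4 + 2 + 1 + 0 + 0 = 16

16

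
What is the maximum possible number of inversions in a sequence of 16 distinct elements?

120

The maximum occurs when the array is in strictly decreasing order: every one of the C(16, 2) pairs is inverted.
C(16, 2) = 16·15/2 = 120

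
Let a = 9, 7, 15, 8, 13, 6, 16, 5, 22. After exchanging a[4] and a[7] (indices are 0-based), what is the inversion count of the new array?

Positions 4 and 7 hold 13 and 5; after swapping, the array is [9, 7, 15, 8, 5, 6, 16, 13, 22].
Sweep left to right; for each value list the smaller values that follow it:
9 → 7, 8, 5, 6 → 4
7 → 5, 6 → 2
15 → 8, 5, 6, 13 → 4
8 → 5, 6 → 2
5 → none → 0
6 → none → 0
16 → 13 → 1
13 → none → 0
22 → none → 0
Sum: 4 + 2 + 4 + 2 + 0 + 0 + 1 + 0 + 0 = 13

13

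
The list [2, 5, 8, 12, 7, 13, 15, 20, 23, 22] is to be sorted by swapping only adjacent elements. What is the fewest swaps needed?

There are 3 adjacent swaps.

The minimum number of adjacent swaps to sort an array equals its inversion count, since every such swap removes exactly one inversion.
Count inversions — for each element, later elements that are smaller:
2: none → 0
5: none → 0
8: 7 → 1
12: 7 → 1
7: none → 0
13: none → 0
15: none → 0
20: none → 0
23: 22 → 1
22: none → 0
Total inversions: 0 + 0 + 1 + 1 + 0 + 0 + 0 + 0 + 1 + 0 = 3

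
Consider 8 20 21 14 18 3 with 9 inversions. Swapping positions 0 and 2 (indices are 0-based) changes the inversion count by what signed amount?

+3

Positions 0 and 2 hold 8 and 21; after swapping, the array is [21, 20, 8, 14, 18, 3].
For each element, count later entries that are smaller:
21 → 20, 8, 14, 18, 3 → 5
20 → 8, 14, 18, 3 → 4
8 → 3 → 1
14 → 3 → 1
18 → 3 → 1
3 → none → 0
Sum: 5 + 4 + 1 + 1 + 1 + 0 = 12
Change: 12 − 9 = +3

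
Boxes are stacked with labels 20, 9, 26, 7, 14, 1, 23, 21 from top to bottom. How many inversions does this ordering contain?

14

Count, for each position, how many later elements it exceeds:
20 → 9, 7, 14, 1 → 4
9 → 7, 1 → 2
26 → 7, 14, 1, 23, 21 → 5
7 → 1 → 1
14 → 1 → 1
1 → none → 0
23 → 21 → 1
21 → none → 0
Sum: 4 + 2 + 5 + 1 + 1 + 0 + 1 + 0 = 14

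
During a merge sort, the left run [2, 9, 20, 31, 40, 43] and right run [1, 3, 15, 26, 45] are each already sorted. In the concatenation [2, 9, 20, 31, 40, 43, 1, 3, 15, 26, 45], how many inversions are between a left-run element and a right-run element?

18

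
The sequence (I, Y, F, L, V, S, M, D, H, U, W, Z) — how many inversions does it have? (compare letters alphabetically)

There are 25 inversions.

Element-by-element contributions:
I → F, D, H → 3
Y → F, L, V, S, M, D, H, U, W → 9
F → D → 1
L → D, H → 2
V → S, M, D, H, U → 5
S → M, D, H → 3
M → D, H → 2
D → none → 0
H → none → 0
U → none → 0
W → none → 0
Z → none → 0
Sum: 3 + 9 + 1 + 2 + 5 + 3 + 2 + 0 + 0 + 0 + 0 + 0 = 25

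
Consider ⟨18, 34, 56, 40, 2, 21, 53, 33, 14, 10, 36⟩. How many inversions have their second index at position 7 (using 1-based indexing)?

1

The element at index 7 is 53.
Elements before it: 18, 34, 56, 40, 2, 21
Those larger than 53: 56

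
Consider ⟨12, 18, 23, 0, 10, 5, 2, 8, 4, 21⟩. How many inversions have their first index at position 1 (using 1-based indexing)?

The element at index 1 is 12.
Elements after it: 18, 23, 0, 10, 5, 2, 8, 4, 21
Those smaller than 12: 0, 10, 5, 2, 8, 4

6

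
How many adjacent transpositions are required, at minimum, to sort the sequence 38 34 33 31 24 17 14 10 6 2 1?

There are 55 adjacent swaps.

Minimum adjacent swaps = number of inversions (each swap of adjacent out-of-order elements removes one inversion and no swap can remove more).
Count inversions — for each element, later elements that are smaller:
38: 34, 33, 31, 24, 17, 14, 10, 6, 2, 1 → 10
34: 33, 31, 24, 17, 14, 10, 6, 2, 1 → 9
33: 31, 24, 17, 14, 10, 6, 2, 1 → 8
31: 24, 17, 14, 10, 6, 2, 1 → 7
24: 17, 14, 10, 6, 2, 1 → 6
17: 14, 10, 6, 2, 1 → 5
14: 10, 6, 2, 1 → 4
10: 6, 2, 1 → 3
6: 2, 1 → 2
2: 1 → 1
1: none → 0
Total inversions: 10 + 9 + 8 + 7 + 6 + 5 + 4 + 3 + 2 + 1 + 0 = 55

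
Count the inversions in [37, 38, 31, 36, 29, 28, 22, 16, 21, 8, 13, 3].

Sweep left to right; for each value list the smaller values that follow it:
37 → 31, 36, 29, 28, 22, 16, 21, 8, 13, 3 → 10
38 → 31, 36, 29, 28, 22, 16, 21, 8, 13, 3 → 10
31 → 29, 28, 22, 16, 21, 8, 13, 3 → 8
36 → 29, 28, 22, 16, 21, 8, 13, 3 → 8
29 → 28, 22, 16, 21, 8, 13, 3 → 7
28 → 22, 16, 21, 8, 13, 3 → 6
22 → 16, 21, 8, 13, 3 → 5
16 → 8, 13, 3 → 3
21 → 8, 13, 3 → 3
8 → 3 → 1
13 → 3 → 1
3 → none → 0
Sum: 10 + 10 + 8 + 8 + 7 + 6 + 5 + 3 + 3 + 1 + 1 + 0 = 62

62 inversions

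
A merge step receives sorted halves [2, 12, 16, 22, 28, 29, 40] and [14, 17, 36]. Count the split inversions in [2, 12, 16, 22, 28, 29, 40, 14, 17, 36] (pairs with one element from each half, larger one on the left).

10

For each element r of the right run, count left-run elements greater than r:
r = 14: 16, 22, 28, 29, 40 → 5
r = 17: 22, 28, 29, 40 → 4
r = 36: 40 → 1
Cross-inversions: 5 + 4 + 1 = 10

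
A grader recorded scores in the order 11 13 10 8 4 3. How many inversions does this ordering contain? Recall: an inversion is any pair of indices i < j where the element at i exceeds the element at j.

For each element, count later entries that are smaller:
11: 4
13: 4
10: 3
8: 2
4: 1
3: 0
Sum: 4 + 4 + 3 + 2 + 1 + 0 = 14

Out-of-order pairs: 14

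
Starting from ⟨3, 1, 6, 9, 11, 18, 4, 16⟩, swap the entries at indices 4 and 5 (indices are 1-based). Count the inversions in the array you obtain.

Positions 4 and 5 hold 9 and 11; after swapping, the array is [3, 1, 6, 11, 9, 18, 4, 16].
Count, for each position, how many later elements it exceeds:
3 → 1 → 1
1 → none → 0
6 → 4 → 1
11 → 9, 4 → 2
9 → 4 → 1
18 → 4, 16 → 2
4 → none → 0
16 → none → 0
Sum: 1 + 0 + 1 + 2 + 1 + 2 + 0 + 0 = 7

7 inversions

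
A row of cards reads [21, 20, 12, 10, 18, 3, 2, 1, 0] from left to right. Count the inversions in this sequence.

34 out-of-order pairs

For each element, count later entries that are smaller:
21: 8
20: 7
12: 5
10: 4
18: 4
3: 3
2: 2
1: 1
0: 0
Sum: 8 + 7 + 5 + 4 + 4 + 3 + 2 + 1 + 0 = 34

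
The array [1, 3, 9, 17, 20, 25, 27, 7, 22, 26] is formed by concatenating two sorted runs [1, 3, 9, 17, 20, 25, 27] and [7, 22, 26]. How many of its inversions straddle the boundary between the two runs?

For each element r of the right run, count left-run elements greater than r:
r = 7: 9, 17, 20, 25, 27 → 5
r = 22: 25, 27 → 2
r = 26: 27 → 1
Cross-inversions: 5 + 2 + 1 = 8

8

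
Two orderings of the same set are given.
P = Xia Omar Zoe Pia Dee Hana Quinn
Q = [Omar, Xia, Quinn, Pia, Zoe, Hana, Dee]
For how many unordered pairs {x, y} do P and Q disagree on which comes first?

7

Assign each item its position (1..7) in the first ordering, then rewrite the second ordering as that position sequence:
positions: Xia→1, Omar→2, Zoe→3, Pia→4, Dee→5, Hana→6, Quinn→7
second ordering as positions: [2, 1, 7, 4, 3, 6, 5]
Discordant pairs = inversions in this position sequence.
2: 1 → 1
1: 0
7: 4, 3, 6, 5 → 4
4: 3 → 1
3: 0
6: 5 → 1
5: 0
Total: 1 + 0 + 4 + 1 + 0 + 1 + 0 = 7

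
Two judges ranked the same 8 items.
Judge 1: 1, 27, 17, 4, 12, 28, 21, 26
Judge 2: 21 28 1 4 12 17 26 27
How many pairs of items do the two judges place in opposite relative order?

Assign each item its position (1..8) in the first ordering, then rewrite the second ordering as that position sequence:
positions: 1→1, 27→2, 17→3, 4→4, 12→5, 28→6, 21→7, 26→8
second ordering as positions: [7, 6, 1, 4, 5, 3, 8, 2]
Discordant pairs = inversions in this position sequence.
7: 6, 1, 4, 5, 3, 2 → 6
6: 1, 4, 5, 3, 2 → 5
1: 0
4: 3, 2 → 2
5: 3, 2 → 2
3: 2 → 1
8: 2 → 1
2: 0
Total: 6 + 5 + 0 + 2 + 2 + 1 + 1 + 0 = 17

17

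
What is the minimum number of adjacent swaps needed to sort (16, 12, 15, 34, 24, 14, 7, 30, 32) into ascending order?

Each adjacent swap fixes exactly one inversion, so the minimum swap count equals the number of inversions.
Count inversions — for each element, later elements that are smaller:
16: 12, 15, 14, 7 → 4
12: 7 → 1
15: 14, 7 → 2
34: 24, 14, 7, 30, 32 → 5
24: 14, 7 → 2
14: 7 → 1
7: none → 0
30: none → 0
32: none → 0
Total inversions: 4 + 1 + 2 + 5 + 2 + 1 + 0 + 0 + 0 = 15

15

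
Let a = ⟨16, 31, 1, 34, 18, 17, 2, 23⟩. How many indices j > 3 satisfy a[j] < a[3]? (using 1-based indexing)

0

The element at index 3 is 1.
Elements after it: 34, 18, 17, 2, 23
None of them are smaller than 1.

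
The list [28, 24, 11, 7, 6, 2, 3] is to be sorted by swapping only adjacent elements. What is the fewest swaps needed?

Minimum adjacent swaps = number of inversions (each swap of adjacent out-of-order elements removes one inversion and no swap can remove more).
Count inversions — for each element, later elements that are smaller:
28: 24, 11, 7, 6, 2, 3 → 6
24: 11, 7, 6, 2, 3 → 5
11: 7, 6, 2, 3 → 4
7: 6, 2, 3 → 3
6: 2, 3 → 2
2: none → 0
3: none → 0
Total inversions: 6 + 5 + 4 + 3 + 2 + 0 + 0 = 20

20 adjacent swaps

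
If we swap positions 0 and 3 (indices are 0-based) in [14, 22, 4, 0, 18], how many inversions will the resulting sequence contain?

Positions 0 and 3 hold 14 and 0; after swapping, the array is [0, 22, 4, 14, 18].
Element-by-element contributions:
0: 0
22: 3
4: 0
14: 0
18: 0
Sum: 0 + 3 + 0 + 0 + 0 = 3

3 inversions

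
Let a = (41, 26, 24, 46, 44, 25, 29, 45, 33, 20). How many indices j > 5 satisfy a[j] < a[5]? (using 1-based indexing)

4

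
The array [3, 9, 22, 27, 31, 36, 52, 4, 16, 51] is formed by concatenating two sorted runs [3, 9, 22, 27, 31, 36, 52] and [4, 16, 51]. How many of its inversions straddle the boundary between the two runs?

Count, for every r in R, how many entries of L exceed r:
r = 4: 9, 22, 27, 31, 36, 52 → 6
r = 16: 22, 27, 31, 36, 52 → 5
r = 51: 52 → 1
Cross-inversions: 6 + 5 + 1 = 12

Cross-inversions: 12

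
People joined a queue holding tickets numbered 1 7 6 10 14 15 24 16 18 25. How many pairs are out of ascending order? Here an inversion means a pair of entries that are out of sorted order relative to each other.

Count, for each position, how many later elements it exceeds:
1 → none → 0
7 → 6 → 1
6 → none → 0
10 → none → 0
14 → none → 0
15 → none → 0
24 → 16, 18 → 2
16 → none → 0
18 → none → 0
25 → none → 0
Sum: 0 + 1 + 0 + 0 + 0 + 0 + 2 + 0 + 0 + 0 = 3

3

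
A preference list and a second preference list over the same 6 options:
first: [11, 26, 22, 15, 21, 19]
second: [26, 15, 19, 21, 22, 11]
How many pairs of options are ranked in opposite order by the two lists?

Assign each item its position (1..6) in the first ordering, then rewrite the second ordering as that position sequence:
positions: 11→1, 26→2, 22→3, 15→4, 21→5, 19→6
second ordering as positions: [2, 4, 6, 5, 3, 1]
Discordant pairs = inversions in this position sequence.
2: 1 → 1
4: 3, 1 → 2
6: 5, 3, 1 → 3
5: 3, 1 → 2
3: 1 → 1
1: 0
Total: 1 + 2 + 3 + 2 + 1 + 0 = 9

There are 9 pairs.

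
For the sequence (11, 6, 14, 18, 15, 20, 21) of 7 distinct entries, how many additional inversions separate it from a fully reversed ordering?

19

Maximum inversions for 7 distinct elements is C(7, 2) = 7·6/2 = 21.
Current inversions — for each element, count later smaller elements:
11: 1
6: 0
14: 0
18: 1
15: 0
20: 0
21: 0
Current total: 1 + 0 + 0 + 1 + 0 + 0 + 0 = 2
Shortfall: 21 − 2 = 19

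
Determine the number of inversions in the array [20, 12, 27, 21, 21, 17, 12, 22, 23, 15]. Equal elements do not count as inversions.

There are 21 inversions.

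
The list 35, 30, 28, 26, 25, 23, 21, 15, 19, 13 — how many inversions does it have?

For each element, count later entries that are smaller:
35 → 30, 28, 26, 25, 23, 21, 15, 19, 13 → 9
30 → 28, 26, 25, 23, 21, 15, 19, 13 → 8
28 → 26, 25, 23, 21, 15, 19, 13 → 7
26 → 25, 23, 21, 15, 19, 13 → 6
25 → 23, 21, 15, 19, 13 → 5
23 → 21, 15, 19, 13 → 4
21 → 15, 19, 13 → 3
15 → 13 → 1
19 → 13 → 1
13 → none → 0
Sum: 9 + 8 + 7 + 6 + 5 + 4 + 3 + 1 + 1 + 0 = 44

Inversions: 44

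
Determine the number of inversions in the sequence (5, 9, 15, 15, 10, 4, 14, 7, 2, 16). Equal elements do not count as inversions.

There are 22 inversions.

Count, for each position, how many later elements it exceeds:
5 → 4, 2 → 2
9 → 4, 7, 2 → 3
15 → 10, 4, 14, 7, 2 → 5
15 → 10, 4, 14, 7, 2 → 5
10 → 4, 7, 2 → 3
4 → 2 → 1
14 → 7, 2 → 2
7 → 2 → 1
2 → none → 0
16 → none → 0
Sum: 2 + 3 + 5 + 5 + 3 + 1 + 2 + 1 + 0 + 0 = 22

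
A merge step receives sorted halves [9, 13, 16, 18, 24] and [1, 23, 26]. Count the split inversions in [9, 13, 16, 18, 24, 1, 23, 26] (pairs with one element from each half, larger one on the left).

For each element r of the right run, count left-run elements greater than r:
r = 1: 9, 13, 16, 18, 24 → 5
r = 23: 24 → 1
r = 26: none → 0
Cross-inversions: 5 + 1 + 0 = 6

6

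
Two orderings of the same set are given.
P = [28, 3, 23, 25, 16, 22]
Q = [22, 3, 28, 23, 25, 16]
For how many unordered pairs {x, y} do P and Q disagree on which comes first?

6

Assign each item its position (1..6) in the first ordering, then rewrite the second ordering as that position sequence:
positions: 28→1, 3→2, 23→3, 25→4, 16→5, 22→6
second ordering as positions: [6, 2, 1, 3, 4, 5]
Discordant pairs = inversions in this position sequence.
6: 2, 1, 3, 4, 5 → 5
2: 1 → 1
1: 0
3: 0
4: 0
5: 0
Total: 5 + 1 + 0 + 0 + 0 + 0 = 6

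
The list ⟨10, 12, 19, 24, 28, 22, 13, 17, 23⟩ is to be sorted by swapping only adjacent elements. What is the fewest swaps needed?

Minimum adjacent swaps = number of inversions (each swap of adjacent out-of-order elements removes one inversion and no swap can remove more).
Count inversions — for each element, later elements that are smaller:
10: none → 0
12: none → 0
19: 13, 17 → 2
24: 22, 13, 17, 23 → 4
28: 22, 13, 17, 23 → 4
22: 13, 17 → 2
13: none → 0
17: none → 0
23: none → 0
Total inversions: 0 + 0 + 2 + 4 + 4 + 2 + 0 + 0 + 0 = 12

12 swaps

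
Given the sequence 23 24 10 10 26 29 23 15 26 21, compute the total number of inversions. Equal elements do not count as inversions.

There are 19 out-of-order pairs.

For each element, count later entries that are smaller:
23: 4
24: 5
10: 0
10: 0
26: 3
29: 4
23: 2
15: 0
26: 1
21: 0
Sum: 4 + 5 + 0 + 0 + 3 + 4 + 2 + 0 + 1 + 0 = 19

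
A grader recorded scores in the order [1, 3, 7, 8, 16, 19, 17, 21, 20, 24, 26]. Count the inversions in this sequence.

Count, for each position, how many later elements it exceeds:
1 → none → 0
3 → none → 0
7 → none → 0
8 → none → 0
16 → none → 0
19 → 17 → 1
17 → none → 0
21 → 20 → 1
20 → none → 0
24 → none → 0
26 → none → 0
Sum: 0 + 0 + 0 + 0 + 0 + 1 + 0 + 1 + 0 + 0 + 0 = 2

2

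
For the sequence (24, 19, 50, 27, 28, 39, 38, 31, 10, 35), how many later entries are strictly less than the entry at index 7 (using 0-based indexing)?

The element at index 7 is 31.
Elements after it: 10, 35
Those smaller than 31: 10

1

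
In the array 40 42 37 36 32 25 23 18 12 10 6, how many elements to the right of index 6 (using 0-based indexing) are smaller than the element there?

The element at index 6 is 23.
Elements after it: 18, 12, 10, 6
Those smaller than 23: 18, 12, 10, 6

4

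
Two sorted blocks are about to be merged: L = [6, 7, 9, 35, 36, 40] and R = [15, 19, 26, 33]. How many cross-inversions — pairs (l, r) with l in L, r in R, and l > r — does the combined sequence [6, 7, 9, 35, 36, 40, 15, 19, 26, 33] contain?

12

Count, for every r in R, how many entries of L exceed r:
r = 15: 35, 36, 40 → 3
r = 19: 35, 36, 40 → 3
r = 26: 35, 36, 40 → 3
r = 33: 35, 36, 40 → 3
Cross-inversions: 3 + 3 + 3 + 3 = 12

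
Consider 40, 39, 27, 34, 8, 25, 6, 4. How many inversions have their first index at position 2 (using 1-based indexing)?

The element at index 2 is 39.
Elements after it: 27, 34, 8, 25, 6, 4
Those smaller than 39: 27, 34, 8, 25, 6, 4

6 such elements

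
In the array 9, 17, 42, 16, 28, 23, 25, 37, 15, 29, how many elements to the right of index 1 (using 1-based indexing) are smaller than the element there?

The element at index 1 is 9.
Elements after it: 17, 42, 16, 28, 23, 25, 37, 15, 29
None of them are smaller than 9.

0 such elements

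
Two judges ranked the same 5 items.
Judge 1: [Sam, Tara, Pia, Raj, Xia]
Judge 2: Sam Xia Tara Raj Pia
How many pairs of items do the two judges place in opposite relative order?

Assign each item its position (1..5) in the first ordering, then rewrite the second ordering as that position sequence:
positions: Sam→1, Tara→2, Pia→3, Raj→4, Xia→5
second ordering as positions: [1, 5, 2, 4, 3]
Discordant pairs = inversions in this position sequence.
1: 0
5: 2, 4, 3 → 3
2: 0
4: 3 → 1
3: 0
Total: 0 + 3 + 0 + 1 + 0 = 4

There are 4 discordant pairs.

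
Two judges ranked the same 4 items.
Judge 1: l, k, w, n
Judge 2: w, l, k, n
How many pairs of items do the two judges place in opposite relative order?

Assign each item its position (1..4) in the first ordering, then rewrite the second ordering as that position sequence:
positions: l→1, k→2, w→3, n→4
second ordering as positions: [3, 1, 2, 4]
Discordant pairs = inversions in this position sequence.
3: 1, 2 → 2
1: 0
2: 0
4: 0
Total: 2 + 0 + 0 + 0 = 2

2 discordant pairs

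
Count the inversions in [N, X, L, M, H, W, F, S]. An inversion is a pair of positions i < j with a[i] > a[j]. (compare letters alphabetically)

There are 17 inversions.

For each element, count later entries that are smaller:
N: 4
X: 6
L: 2
M: 2
H: 1
W: 2
F: 0
S: 0
Sum: 4 + 6 + 2 + 2 + 1 + 2 + 0 + 0 = 17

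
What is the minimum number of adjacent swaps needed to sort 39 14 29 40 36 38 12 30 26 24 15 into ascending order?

37

Minimum adjacent swaps = number of inversions (each swap of adjacent out-of-order elements removes one inversion and no swap can remove more).
Count inversions — for each element, later elements that are smaller:
39: 14, 29, 36, 38, 12, 30, 26, 24, 15 → 9
14: 12 → 1
29: 12, 26, 24, 15 → 4
40: 36, 38, 12, 30, 26, 24, 15 → 7
36: 12, 30, 26, 24, 15 → 5
38: 12, 30, 26, 24, 15 → 5
12: none → 0
30: 26, 24, 15 → 3
26: 24, 15 → 2
24: 15 → 1
15: none → 0
Total inversions: 9 + 1 + 4 + 7 + 5 + 5 + 0 + 3 + 2 + 1 + 0 = 37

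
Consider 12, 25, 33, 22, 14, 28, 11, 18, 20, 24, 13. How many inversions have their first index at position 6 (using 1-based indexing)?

5

The element at index 6 is 28.
Elements after it: 11, 18, 20, 24, 13
Those smaller than 28: 11, 18, 20, 24, 13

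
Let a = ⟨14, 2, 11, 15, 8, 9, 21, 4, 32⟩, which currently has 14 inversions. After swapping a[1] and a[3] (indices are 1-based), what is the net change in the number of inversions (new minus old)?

-1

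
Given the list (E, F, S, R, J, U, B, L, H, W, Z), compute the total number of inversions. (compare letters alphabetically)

Sweep left to right; for each value list the smaller values that follow it:
E → B → 1
F → B → 1
S → R, J, B, L, H → 5
R → J, B, L, H → 4
J → B, H → 2
U → B, L, H → 3
B → none → 0
L → H → 1
H → none → 0
W → none → 0
Z → none → 0
Sum: 1 + 1 + 5 + 4 + 2 + 3 + 0 + 1 + 0 + 0 + 0 = 17

17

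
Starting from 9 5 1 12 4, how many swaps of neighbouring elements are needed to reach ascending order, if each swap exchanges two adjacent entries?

There are 6 adjacent swaps.

Minimum adjacent swaps = number of inversions (each swap of adjacent out-of-order elements removes one inversion and no swap can remove more).
Count inversions — for each element, later elements that are smaller:
9: 5, 1, 4 → 3
5: 1, 4 → 2
1: none → 0
12: 4 → 1
4: none → 0
Total inversions: 3 + 2 + 0 + 1 + 0 = 6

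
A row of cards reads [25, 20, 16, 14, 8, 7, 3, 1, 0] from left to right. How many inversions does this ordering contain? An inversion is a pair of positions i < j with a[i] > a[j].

Element-by-element contributions:
25: 8
20: 7
16: 6
14: 5
8: 4
7: 3
3: 2
1: 1
0: 0
Sum: 8 + 7 + 6 + 5 + 4 + 3 + 2 + 1 + 0 = 36

There are 36 out-of-order pairs.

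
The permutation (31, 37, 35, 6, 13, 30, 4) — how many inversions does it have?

16

Element-by-element contributions:
31: 4
37: 5
35: 4
6: 1
13: 1
30: 1
4: 0
Sum: 4 + 5 + 4 + 1 + 1 + 1 + 0 = 16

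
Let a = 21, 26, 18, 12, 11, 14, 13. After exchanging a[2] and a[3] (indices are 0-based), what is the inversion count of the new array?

Positions 2 and 3 hold 18 and 12; after swapping, the array is [21, 26, 12, 18, 11, 14, 13].
Element-by-element contributions:
21: 5
26: 5
12: 1
18: 3
11: 0
14: 1
13: 0
Sum: 5 + 5 + 1 + 3 + 0 + 1 + 0 = 15

15 inversions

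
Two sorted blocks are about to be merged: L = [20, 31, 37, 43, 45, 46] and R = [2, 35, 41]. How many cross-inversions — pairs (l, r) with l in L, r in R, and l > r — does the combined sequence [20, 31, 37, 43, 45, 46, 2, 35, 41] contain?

For each element r of the right run, count left-run elements greater than r:
r = 2: 20, 31, 37, 43, 45, 46 → 6
r = 35: 37, 43, 45, 46 → 4
r = 41: 43, 45, 46 → 3
Cross-inversions: 6 + 4 + 3 = 13

13 cross-inversions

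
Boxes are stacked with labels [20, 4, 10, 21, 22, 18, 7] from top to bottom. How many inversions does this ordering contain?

10

Listing every pair i<j with a[i]>a[j] (using 0-based positions):
(0,1): 20 > 4
(0,2): 20 > 10
(0,5): 20 > 18
(0,6): 20 > 7
(2,6): 10 > 7
(3,5): 21 > 18
(3,6): 21 > 7
(4,5): 22 > 18
(4,6): 22 > 7
(5,6): 18 > 7
That's 10 pairs.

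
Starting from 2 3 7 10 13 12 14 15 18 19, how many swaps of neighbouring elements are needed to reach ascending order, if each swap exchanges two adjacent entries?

Swaps: 1

Each adjacent swap fixes exactly one inversion, so the minimum swap count equals the number of inversions.
Count inversions — for each element, later elements that are smaller:
2: none → 0
3: none → 0
7: none → 0
10: none → 0
13: 12 → 1
12: none → 0
14: none → 0
15: none → 0
18: none → 0
19: none → 0
Total inversions: 0 + 0 + 0 + 0 + 1 + 0 + 0 + 0 + 0 + 0 = 1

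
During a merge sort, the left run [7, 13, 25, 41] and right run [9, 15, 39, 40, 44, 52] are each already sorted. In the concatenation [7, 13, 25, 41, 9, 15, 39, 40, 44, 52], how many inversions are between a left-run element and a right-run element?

There are 7 cross-inversions.

Take each right-half value and tally the left-half values above it:
r = 9: 13, 25, 41 → 3
r = 15: 25, 41 → 2
r = 39: 41 → 1
r = 40: 41 → 1
r = 44: none → 0
r = 52: none → 0
Cross-inversions: 3 + 2 + 1 + 1 + 0 + 0 = 7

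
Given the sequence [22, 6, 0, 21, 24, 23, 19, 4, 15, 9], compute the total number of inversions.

Count, for each position, how many later elements it exceeds:
22: 7
6: 2
0: 0
21: 4
24: 5
23: 4
19: 3
4: 0
15: 1
9: 0
Sum: 7 + 2 + 0 + 4 + 5 + 4 + 3 + 0 + 1 + 0 = 26

26 out-of-order pairs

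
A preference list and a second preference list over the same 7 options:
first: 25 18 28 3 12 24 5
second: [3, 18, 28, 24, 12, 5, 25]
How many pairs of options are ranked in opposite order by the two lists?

Assign each item its position (1..7) in the first ordering, then rewrite the second ordering as that position sequence:
positions: 25→1, 18→2, 28→3, 3→4, 12→5, 24→6, 5→7
second ordering as positions: [4, 2, 3, 6, 5, 7, 1]
Discordant pairs = inversions in this position sequence.
4: 2, 3, 1 → 3
2: 1 → 1
3: 1 → 1
6: 5, 1 → 2
5: 1 → 1
7: 1 → 1
1: 0
Total: 3 + 1 + 1 + 2 + 1 + 1 + 0 = 9

9 pairs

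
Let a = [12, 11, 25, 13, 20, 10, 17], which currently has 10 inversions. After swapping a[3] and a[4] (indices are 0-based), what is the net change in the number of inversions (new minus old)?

Positions 3 and 4 hold 13 and 20; after swapping, the array is [12, 11, 25, 20, 13, 10, 17].
For each element, count later entries that are smaller:
12 → 11, 10 → 2
11 → 10 → 1
25 → 20, 13, 10, 17 → 4
20 → 13, 10, 17 → 3
13 → 10 → 1
10 → none → 0
17 → none → 0
Sum: 2 + 1 + 4 + 3 + 1 + 0 + 0 = 11
Change: 11 − 10 = +1

+1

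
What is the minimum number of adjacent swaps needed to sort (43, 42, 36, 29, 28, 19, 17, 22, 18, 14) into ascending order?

42 adjacent swaps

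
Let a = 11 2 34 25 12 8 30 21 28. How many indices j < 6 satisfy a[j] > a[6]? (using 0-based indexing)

The element at index 6 is 30.
Elements before it: 11, 2, 34, 25, 12, 8
Those larger than 30: 34

1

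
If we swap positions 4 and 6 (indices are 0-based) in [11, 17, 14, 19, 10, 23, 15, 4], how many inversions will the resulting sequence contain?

16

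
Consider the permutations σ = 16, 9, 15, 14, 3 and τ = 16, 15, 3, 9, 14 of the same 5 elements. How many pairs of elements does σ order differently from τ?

3

Assign each item its position (1..5) in the first ordering, then rewrite the second ordering as that position sequence:
positions: 16→1, 9→2, 15→3, 14→4, 3→5
second ordering as positions: [1, 3, 5, 2, 4]
Discordant pairs = inversions in this position sequence.
1: 0
3: 2 → 1
5: 2, 4 → 2
2: 0
4: 0
Total: 0 + 1 + 2 + 0 + 0 = 3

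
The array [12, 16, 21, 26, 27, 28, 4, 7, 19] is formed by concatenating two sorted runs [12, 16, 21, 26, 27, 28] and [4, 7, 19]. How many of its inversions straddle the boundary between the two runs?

There are 16 split inversions.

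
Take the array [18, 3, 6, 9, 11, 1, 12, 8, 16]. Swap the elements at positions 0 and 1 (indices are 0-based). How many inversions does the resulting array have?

Positions 0 and 1 hold 18 and 3; after swapping, the array is [3, 18, 6, 9, 11, 1, 12, 8, 16].
Sweep left to right; for each value list the smaller values that follow it:
3: 1
18: 7
6: 1
9: 2
11: 2
1: 0
12: 1
8: 0
16: 0
Sum: 1 + 7 + 1 + 2 + 2 + 0 + 1 + 0 + 0 = 14

14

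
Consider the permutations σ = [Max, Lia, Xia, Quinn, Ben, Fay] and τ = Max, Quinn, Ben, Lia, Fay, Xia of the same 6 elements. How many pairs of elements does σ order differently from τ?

Assign each item its position (1..6) in the first ordering, then rewrite the second ordering as that position sequence:
positions: Max→1, Lia→2, Xia→3, Quinn→4, Ben→5, Fay→6
second ordering as positions: [1, 4, 5, 2, 6, 3]
Discordant pairs = inversions in this position sequence.
1: 0
4: 2, 3 → 2
5: 2, 3 → 2
2: 0
6: 3 → 1
3: 0
Total: 0 + 2 + 2 + 0 + 1 + 0 = 5

5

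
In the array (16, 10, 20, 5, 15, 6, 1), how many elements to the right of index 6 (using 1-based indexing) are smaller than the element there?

1

The element at index 6 is 6.
Elements after it: 1
Those smaller than 6: 1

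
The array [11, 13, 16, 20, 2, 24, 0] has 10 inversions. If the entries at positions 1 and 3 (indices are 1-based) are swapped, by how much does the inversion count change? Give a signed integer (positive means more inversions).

Positions 1 and 3 hold 11 and 16; after swapping, the array is [16, 13, 11, 20, 2, 24, 0].
Sweep left to right; for each value list the smaller values that follow it:
16 → 13, 11, 2, 0 → 4
13 → 11, 2, 0 → 3
11 → 2, 0 → 2
20 → 2, 0 → 2
2 → 0 → 1
24 → 0 → 1
0 → none → 0
Sum: 4 + 3 + 2 + 2 + 1 + 1 + 0 = 13
Change: 13 − 10 = +3

+3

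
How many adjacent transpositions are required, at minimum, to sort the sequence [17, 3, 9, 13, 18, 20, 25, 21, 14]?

Minimum adjacent swaps = number of inversions (each swap of adjacent out-of-order elements removes one inversion and no swap can remove more).
Count inversions — for each element, later elements that are smaller:
17: 3, 9, 13, 14 → 4
3: none → 0
9: none → 0
13: none → 0
18: 14 → 1
20: 14 → 1
25: 21, 14 → 2
21: 14 → 1
14: none → 0
Total inversions: 4 + 0 + 0 + 0 + 1 + 1 + 2 + 1 + 0 = 9

9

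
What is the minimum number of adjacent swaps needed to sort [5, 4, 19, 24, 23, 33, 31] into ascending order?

The minimum number of adjacent swaps to sort an array equals its inversion count, since every such swap removes exactly one inversion.
Count inversions — for each element, later elements that are smaller:
5: 4 → 1
4: none → 0
19: none → 0
24: 23 → 1
23: none → 0
33: 31 → 1
31: none → 0
Total inversions: 1 + 0 + 0 + 1 + 0 + 1 + 0 = 3

3 swaps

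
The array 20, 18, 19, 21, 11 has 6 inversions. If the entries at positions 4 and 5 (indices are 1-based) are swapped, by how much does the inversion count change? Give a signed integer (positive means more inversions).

-1

Positions 4 and 5 hold 21 and 11; after swapping, the array is [20, 18, 19, 11, 21].
Sweep left to right; for each value list the smaller values that follow it:
20 → 18, 19, 11 → 3
18 → 11 → 1
19 → 11 → 1
11 → none → 0
21 → none → 0
Sum: 3 + 1 + 1 + 0 + 0 = 5
Change: 5 − 6 = -1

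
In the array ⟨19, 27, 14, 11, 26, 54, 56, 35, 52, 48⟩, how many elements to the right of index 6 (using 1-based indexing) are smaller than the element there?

3

The element at index 6 is 54.
Elements after it: 56, 35, 52, 48
Those smaller than 54: 35, 52, 48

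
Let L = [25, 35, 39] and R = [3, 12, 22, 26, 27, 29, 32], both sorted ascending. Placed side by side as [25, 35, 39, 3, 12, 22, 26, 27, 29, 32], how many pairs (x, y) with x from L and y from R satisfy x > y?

There are 17 cross-inversions.

Count, for every r in R, how many entries of L exceed r:
r = 3: 25, 35, 39 → 3
r = 12: 25, 35, 39 → 3
r = 22: 25, 35, 39 → 3
r = 26: 35, 39 → 2
r = 27: 35, 39 → 2
r = 29: 35, 39 → 2
r = 32: 35, 39 → 2
Cross-inversions: 3 + 3 + 3 + 2 + 2 + 2 + 2 = 17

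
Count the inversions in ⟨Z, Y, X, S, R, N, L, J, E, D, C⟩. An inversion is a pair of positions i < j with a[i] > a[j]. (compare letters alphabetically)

Sweep left to right; for each value list the smaller values that follow it:
Z → Y, X, S, R, N, L, J, E, D, C → 10
Y → X, S, R, N, L, J, E, D, C → 9
X → S, R, N, L, J, E, D, C → 8
S → R, N, L, J, E, D, C → 7
R → N, L, J, E, D, C → 6
N → L, J, E, D, C → 5
L → J, E, D, C → 4
J → E, D, C → 3
E → D, C → 2
D → C → 1
C → none → 0
Sum: 10 + 9 + 8 + 7 + 6 + 5 + 4 + 3 + 2 + 1 + 0 = 55

55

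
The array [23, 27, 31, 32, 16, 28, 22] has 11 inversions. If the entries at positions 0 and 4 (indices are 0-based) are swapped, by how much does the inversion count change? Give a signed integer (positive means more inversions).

Positions 0 and 4 hold 23 and 16; after swapping, the array is [16, 27, 31, 32, 23, 28, 22].
Sweep left to right; for each value list the smaller values that follow it:
16 → none → 0
27 → 23, 22 → 2
31 → 23, 28, 22 → 3
32 → 23, 28, 22 → 3
23 → 22 → 1
28 → 22 → 1
22 → none → 0
Sum: 0 + 2 + 3 + 3 + 1 + 1 + 0 = 10
Change: 10 − 11 = -1

-1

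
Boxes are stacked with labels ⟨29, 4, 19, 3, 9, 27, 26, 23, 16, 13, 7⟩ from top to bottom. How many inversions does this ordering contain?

For each element, count later entries that are smaller:
29: 10
4: 1
19: 5
3: 0
9: 1
27: 5
26: 4
23: 3
16: 2
13: 1
7: 0
Sum: 10 + 1 + 5 + 0 + 1 + 5 + 4 + 3 + 2 + 1 + 0 = 32

Inversions: 32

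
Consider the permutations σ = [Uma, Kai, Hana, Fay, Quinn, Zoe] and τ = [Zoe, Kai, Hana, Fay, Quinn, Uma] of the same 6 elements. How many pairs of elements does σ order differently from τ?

9

Assign each item its position (1..6) in the first ordering, then rewrite the second ordering as that position sequence:
positions: Uma→1, Kai→2, Hana→3, Fay→4, Quinn→5, Zoe→6
second ordering as positions: [6, 2, 3, 4, 5, 1]
Discordant pairs = inversions in this position sequence.
6: 2, 3, 4, 5, 1 → 5
2: 1 → 1
3: 1 → 1
4: 1 → 1
5: 1 → 1
1: 0
Total: 5 + 1 + 1 + 1 + 1 + 0 = 9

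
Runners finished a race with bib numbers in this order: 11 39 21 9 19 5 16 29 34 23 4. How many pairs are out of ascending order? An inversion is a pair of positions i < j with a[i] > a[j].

29

Count, for each position, how many later elements it exceeds:
11 → 9, 5, 4 → 3
39 → 21, 9, 19, 5, 16, 29, 34, 23, 4 → 9
21 → 9, 19, 5, 16, 4 → 5
9 → 5, 4 → 2
19 → 5, 16, 4 → 3
5 → 4 → 1
16 → 4 → 1
29 → 23, 4 → 2
34 → 23, 4 → 2
23 → 4 → 1
4 → none → 0
Sum: 3 + 9 + 5 + 2 + 3 + 1 + 1 + 2 + 2 + 1 + 0 = 29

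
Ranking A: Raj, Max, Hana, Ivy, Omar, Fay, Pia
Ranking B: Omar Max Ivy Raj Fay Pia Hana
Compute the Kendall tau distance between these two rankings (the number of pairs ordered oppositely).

Assign each item its position (1..7) in the first ordering, then rewrite the second ordering as that position sequence:
positions: Raj→1, Max→2, Hana→3, Ivy→4, Omar→5, Fay→6, Pia→7
second ordering as positions: [5, 2, 4, 1, 6, 7, 3]
Discordant pairs = inversions in this position sequence.
5: 2, 4, 1, 3 → 4
2: 1 → 1
4: 1, 3 → 2
1: 0
6: 3 → 1
7: 3 → 1
3: 0
Total: 4 + 1 + 2 + 0 + 1 + 1 + 0 = 9

Discordant pairs: 9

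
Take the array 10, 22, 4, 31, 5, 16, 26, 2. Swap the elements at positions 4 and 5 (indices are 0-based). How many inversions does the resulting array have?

Positions 4 and 5 hold 5 and 16; after swapping, the array is [10, 22, 4, 31, 16, 5, 26, 2].
Sweep left to right; for each value list the smaller values that follow it:
10 → 4, 5, 2 → 3
22 → 4, 16, 5, 2 → 4
4 → 2 → 1
31 → 16, 5, 26, 2 → 4
16 → 5, 2 → 2
5 → 2 → 1
26 → 2 → 1
2 → none → 0
Sum: 3 + 4 + 1 + 4 + 2 + 1 + 1 + 0 = 16

16 inversions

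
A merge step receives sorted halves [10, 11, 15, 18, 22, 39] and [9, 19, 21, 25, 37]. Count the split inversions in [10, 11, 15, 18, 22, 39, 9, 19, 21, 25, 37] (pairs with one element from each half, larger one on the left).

Take each right-half value and tally the left-half values above it:
r = 9: 10, 11, 15, 18, 22, 39 → 6
r = 19: 22, 39 → 2
r = 21: 22, 39 → 2
r = 25: 39 → 1
r = 37: 39 → 1
Cross-inversions: 6 + 2 + 2 + 1 + 1 = 12

12 cross-inversions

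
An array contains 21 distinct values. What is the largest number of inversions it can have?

210

A reversed (strictly descending) arrangement makes every pair an inversion, giving C(21, 2) inversions.
C(21, 2) = 21·20/2 = 210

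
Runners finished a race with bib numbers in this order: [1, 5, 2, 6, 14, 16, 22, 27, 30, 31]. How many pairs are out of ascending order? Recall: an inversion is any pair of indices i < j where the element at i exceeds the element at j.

1 inversion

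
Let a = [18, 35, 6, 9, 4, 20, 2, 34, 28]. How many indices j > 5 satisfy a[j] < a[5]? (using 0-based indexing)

1

The element at index 5 is 20.
Elements after it: 2, 34, 28
Those smaller than 20: 2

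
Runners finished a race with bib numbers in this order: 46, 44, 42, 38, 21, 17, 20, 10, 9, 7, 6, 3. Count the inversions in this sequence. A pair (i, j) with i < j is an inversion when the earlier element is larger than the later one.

Sweep left to right; for each value list the smaller values that follow it:
46 → 44, 42, 38, 21, 17, 20, 10, 9, 7, 6, 3 → 11
44 → 42, 38, 21, 17, 20, 10, 9, 7, 6, 3 → 10
42 → 38, 21, 17, 20, 10, 9, 7, 6, 3 → 9
38 → 21, 17, 20, 10, 9, 7, 6, 3 → 8
21 → 17, 20, 10, 9, 7, 6, 3 → 7
17 → 10, 9, 7, 6, 3 → 5
20 → 10, 9, 7, 6, 3 → 5
10 → 9, 7, 6, 3 → 4
9 → 7, 6, 3 → 3
7 → 6, 3 → 2
6 → 3 → 1
3 → none → 0
Sum: 11 + 10 + 9 + 8 + 7 + 5 + 5 + 4 + 3 + 2 + 1 + 0 = 65

65 inversions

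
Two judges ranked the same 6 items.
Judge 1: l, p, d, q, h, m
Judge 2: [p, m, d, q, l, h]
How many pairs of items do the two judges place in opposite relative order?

7 discordant pairs

Assign each item its position (1..6) in the first ordering, then rewrite the second ordering as that position sequence:
positions: l→1, p→2, d→3, q→4, h→5, m→6
second ordering as positions: [2, 6, 3, 4, 1, 5]
Discordant pairs = inversions in this position sequence.
2: 1 → 1
6: 3, 4, 1, 5 → 4
3: 1 → 1
4: 1 → 1
1: 0
5: 0
Total: 1 + 4 + 1 + 1 + 0 + 0 = 7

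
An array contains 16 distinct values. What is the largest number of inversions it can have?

The maximum occurs when the array is in strictly decreasing order: every one of the C(16, 2) pairs is inverted.
C(16, 2) = 16·15/2 = 120

120 inversions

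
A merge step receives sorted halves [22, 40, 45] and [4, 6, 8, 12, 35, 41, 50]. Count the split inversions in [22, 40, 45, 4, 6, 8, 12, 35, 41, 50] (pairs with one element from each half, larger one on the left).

For each element r of the right run, count left-run elements greater than r:
r = 4: 22, 40, 45 → 3
r = 6: 22, 40, 45 → 3
r = 8: 22, 40, 45 → 3
r = 12: 22, 40, 45 → 3
r = 35: 40, 45 → 2
r = 41: 45 → 1
r = 50: none → 0
Cross-inversions: 3 + 3 + 3 + 3 + 2 + 1 + 0 = 15

15 split inversions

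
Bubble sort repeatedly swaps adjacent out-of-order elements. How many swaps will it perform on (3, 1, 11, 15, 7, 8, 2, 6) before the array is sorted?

Swaps: 14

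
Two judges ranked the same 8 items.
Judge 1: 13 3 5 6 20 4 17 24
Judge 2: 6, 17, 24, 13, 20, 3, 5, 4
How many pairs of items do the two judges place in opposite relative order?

There are 15 discordant pairs.

Assign each item its position (1..8) in the first ordering, then rewrite the second ordering as that position sequence:
positions: 13→1, 3→2, 5→3, 6→4, 20→5, 4→6, 17→7, 24→8
second ordering as positions: [4, 7, 8, 1, 5, 2, 3, 6]
Discordant pairs = inversions in this position sequence.
4: 1, 2, 3 → 3
7: 1, 5, 2, 3, 6 → 5
8: 1, 5, 2, 3, 6 → 5
1: 0
5: 2, 3 → 2
2: 0
3: 0
6: 0
Total: 3 + 5 + 5 + 0 + 2 + 0 + 0 + 0 = 15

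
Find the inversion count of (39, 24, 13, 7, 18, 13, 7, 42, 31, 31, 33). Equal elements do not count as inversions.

22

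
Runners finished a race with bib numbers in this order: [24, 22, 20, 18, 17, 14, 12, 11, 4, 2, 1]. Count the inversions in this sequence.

55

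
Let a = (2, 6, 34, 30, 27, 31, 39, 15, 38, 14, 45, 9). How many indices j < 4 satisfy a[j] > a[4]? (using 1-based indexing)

1

The element at index 4 is 30.
Elements before it: 2, 6, 34
Those larger than 30: 34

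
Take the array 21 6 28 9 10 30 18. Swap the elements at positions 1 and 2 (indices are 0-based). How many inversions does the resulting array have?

Positions 1 and 2 hold 6 and 28; after swapping, the array is [21, 28, 6, 9, 10, 30, 18].
For each element, count later entries that are smaller:
21 → 6, 9, 10, 18 → 4
28 → 6, 9, 10, 18 → 4
6 → none → 0
9 → none → 0
10 → none → 0
30 → 18 → 1
18 → none → 0
Sum: 4 + 4 + 0 + 0 + 0 + 1 + 0 = 9

9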